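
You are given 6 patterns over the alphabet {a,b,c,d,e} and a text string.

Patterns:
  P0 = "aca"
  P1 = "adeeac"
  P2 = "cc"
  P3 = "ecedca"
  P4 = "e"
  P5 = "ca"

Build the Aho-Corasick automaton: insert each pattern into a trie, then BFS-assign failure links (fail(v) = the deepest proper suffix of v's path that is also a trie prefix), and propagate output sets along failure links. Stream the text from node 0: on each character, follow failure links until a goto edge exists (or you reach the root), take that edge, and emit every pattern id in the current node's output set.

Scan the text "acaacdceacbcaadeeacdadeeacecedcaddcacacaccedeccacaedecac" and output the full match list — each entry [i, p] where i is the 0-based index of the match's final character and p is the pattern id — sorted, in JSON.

Build:
Trie (insert patterns):
  0='ε' goto a→1 c→9 e→11
  1='a' goto c→2 d→4
  2='ac' goto a→3
  3='aca' goto ·  ←P0
  4='ad' goto e→5
  5='ade' goto e→6
  6='adee' goto a→7
  7='adeea' goto c→8
  8='adeeac' goto ·  ←P1
  9='c' goto a→17 c→10
  10='cc' goto ·  ←P2
  11='e' goto c→12  ←P4
  12='ec' goto e→13
  13='ece' goto d→14
  14='eced' goto c→15
  15='ecedc' goto a→16
  16='ecedca' goto ·  ←P3
  17='ca' goto ·  ←P5

Failure links (BFS by depth):
  n1('a'): parent n0 fail=0; on 'a' 0 → fail=0;  out ∅∪∅=∅
  n9('c'): parent n0 fail=0; on 'c' 0 → fail=0;  out ∅∪∅=∅
  n11('e'): parent n0 fail=0; on 'e' 0 → fail=0;  out {4}∪∅={4}
  n2('ac'): parent n1 fail=0; on 'c' 0 → fail=9;  out ∅∪∅=∅
  n4('ad'): parent n1 fail=0; on 'd' 0 → fail=0;  out ∅∪∅=∅
  n10('cc'): parent n9 fail=0; on 'c' 0 → fail=9;  out {2}∪∅={2}
  n12('ec'): parent n11 fail=0; on 'c' 0 → fail=9;  out ∅∪∅=∅
  n17('ca'): parent n9 fail=0; on 'a' 0 → fail=1;  out {5}∪∅={5}
  n3('aca'): parent n2 fail=9; on 'a' 9 → fail=17;  out {0}∪{5}={0,5}
  n5('ade'): parent n4 fail=0; on 'e' 0 → fail=11;  out ∅∪{4}={4}
  n13('ece'): parent n12 fail=9; on 'e' 9→0 → fail=11;  out ∅∪{4}={4}
  n6('adee'): parent n5 fail=11; on 'e' 11→0 → fail=11;  out ∅∪{4}={4}
  n14('eced'): parent n13 fail=11; on 'd' 11→0 → fail=0;  out ∅∪∅=∅
  n7('adeea'): parent n6 fail=11; on 'a' 11→0 → fail=1;  out ∅∪∅=∅
  n15('ecedc'): parent n14 fail=0; on 'c' 0 → fail=9;  out ∅∪∅=∅
  n8('adeeac'): parent n7 fail=1; on 'c' 1 → fail=2;  out {1}∪∅={1}
  n16('ecedca'): parent n15 fail=9; on 'a' 9 → fail=17;  out {3}∪{5}={3,5}

Scan:
pos 0 'a': at 1
pos 1 'c': at 2
pos 2 'a': at 3  emit P0@[0:2],P5@[1:2]
pos 3 'a': at 1 ·f
pos 4 'c': at 2
pos 5 'd': at 0 ·f
pos 6 'c': at 9
pos 7 'e': at 11 ·f  emit P4@[7:7]
pos 8 'a': at 1 ·f
pos 9 'c': at 2
pos 10 'b': at 0 ·f
pos 11 'c': at 9
pos 12 'a': at 17  emit P5@[11:12]
pos 13 'a': at 1 ·f
pos 14 'd': at 4
pos 15 'e': at 5  emit P4@[15:15]
pos 16 'e': at 6  emit P4@[16:16]
pos 17 'a': at 7
pos 18 'c': at 8  emit P1@[13:18]
pos 19 'd': at 0 ·f
pos 20 'a': at 1
pos 21 'd': at 4
pos 22 'e': at 5  emit P4@[22:22]
pos 23 'e': at 6  emit P4@[23:23]
pos 24 'a': at 7
pos 25 'c': at 8  emit P1@[20:25]
pos 26 'e': at 11 ·f  emit P4@[26:26]
pos 27 'c': at 12
pos 28 'e': at 13  emit P4@[28:28]
pos 29 'd': at 14
pos 30 'c': at 15
pos 31 'a': at 16  emit P3@[26:31],P5@[30:31]
pos 32 'd': at 4 ·f
pos 33 'd': at 0 ·f
pos 34 'c': at 9
pos 35 'a': at 17  emit P5@[34:35]
pos 36 'c': at 2 ·f
pos 37 'a': at 3  emit P0@[35:37],P5@[36:37]
pos 38 'c': at 2 ·f
pos 39 'a': at 3  emit P0@[37:39],P5@[38:39]
pos 40 'c': at 2 ·f
pos 41 'c': at 10 ·f  emit P2@[40:41]
pos 42 'e': at 11 ·f  emit P4@[42:42]
pos 43 'd': at 0 ·f
pos 44 'e': at 11  emit P4@[44:44]
pos 45 'c': at 12
pos 46 'c': at 10 ·f  emit P2@[45:46]
pos 47 'a': at 17 ·f  emit P5@[46:47]
pos 48 'c': at 2 ·f
pos 49 'a': at 3  emit P0@[47:49],P5@[48:49]
pos 50 'e': at 11 ·f  emit P4@[50:50]
pos 51 'd': at 0 ·f
pos 52 'e': at 11  emit P4@[52:52]
pos 53 'c': at 12
pos 54 'a': at 17 ·f  emit P5@[53:54]
pos 55 'c': at 2 ·f

Result: [[2,0],[2,5],[7,4],[12,5],[15,4],[16,4],[18,1],[22,4],[23,4],[25,1],[26,4],[28,4],[31,3],[31,5],[35,5],[37,0],[37,5],[39,0],[39,5],[41,2],[42,4],[44,4],[46,2],[47,5],[49,0],[49,5],[50,4],[52,4],[54,5]]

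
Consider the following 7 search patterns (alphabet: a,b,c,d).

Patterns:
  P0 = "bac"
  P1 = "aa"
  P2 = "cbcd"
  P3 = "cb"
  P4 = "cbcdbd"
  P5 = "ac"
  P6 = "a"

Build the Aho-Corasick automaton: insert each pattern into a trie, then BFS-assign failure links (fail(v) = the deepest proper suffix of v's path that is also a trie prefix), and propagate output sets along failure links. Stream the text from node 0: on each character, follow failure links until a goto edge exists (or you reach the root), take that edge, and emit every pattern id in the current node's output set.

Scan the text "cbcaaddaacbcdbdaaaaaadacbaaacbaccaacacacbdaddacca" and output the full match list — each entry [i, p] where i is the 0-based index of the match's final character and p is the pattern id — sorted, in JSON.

Build:
Trie nodes:
  n0 'ε': a→4 b→1 c→6
  n1 'b': a→2
  n2 'ba': c→3
  n3 'bac': ·  [P0 ends]
  n4 'a': a→5 c→12  [P6 ends]
  n5 'aa': ·  [P1 ends]
  n6 'c': b→7
  n7 'cb': c→8  [P3 ends]
  n8 'cbc': d→9
  n9 'cbcd': b→10  [P2 ends]
  n10 'cbcdb': d→11
  n11 'cbcdbd': ·  [P4 ends]
  n12 'ac': ·  [P5 ends]

BFS fail/out derivation:
  fail(1) 'b': from fail(0)=0 chase 'b': 0 ⇒ 0;  out=∅∪out(0)=∅
  fail(4) 'a': from fail(0)=0 chase 'a': 0 ⇒ 0;  out={6}∪out(0)={6}
  fail(6) 'c': from fail(0)=0 chase 'c': 0 ⇒ 0;  out=∅∪out(0)=∅
  fail(2) 'ba': from fail(1)=0 chase 'a': 0 ⇒ 4;  out=∅∪out(4)={6}
  fail(5) 'aa': from fail(4)=0 chase 'a': 0 ⇒ 4;  out={1}∪out(4)={1,6}
  fail(7) 'cb': from fail(6)=0 chase 'b': 0 ⇒ 1;  out={3}∪out(1)={3}
  fail(12) 'ac': from fail(4)=0 chase 'c': 0 ⇒ 6;  out={5}∪out(6)={5}
  fail(3) 'bac': from fail(2)=4 chase 'c': 4 ⇒ 12;  out={0}∪out(12)={0,5}
  fail(8) 'cbc': from fail(7)=1 chase 'c': 1→0 ⇒ 6;  out=∅∪out(6)=∅
  fail(9) 'cbcd': from fail(8)=6 chase 'd': 6→0 ⇒ 0;  out={2}∪out(0)={2}
  fail(10) 'cbcdb': from fail(9)=0 chase 'b': 0 ⇒ 1;  out=∅∪out(1)=∅
  fail(11) 'cbcdbd': from fail(10)=1 chase 'd': 1→0 ⇒ 0;  out={4}∪out(0)={4}

Text stream:
pos 0 'c': at 6
pos 1 'b': at 7  ** P3@[0:1]
pos 2 'c': at 8
pos 3 'a': at 4 (via fail)  ** P6@[3:3]
pos 4 'a': at 5  ** P1@[3:4],P6@[4:4]
pos 5 'd': at 0 (via fail)
pos 6 'd': at 0
pos 7 'a': at 4  ** P6@[7:7]
pos 8 'a': at 5  ** P1@[7:8],P6@[8:8]
pos 9 'c': at 12 (via fail)  ** P5@[8:9]
pos 10 'b': at 7 (via fail)  ** P3@[9:10]
pos 11 'c': at 8
pos 12 'd': at 9  ** P2@[9:12]
pos 13 'b': at 10
pos 14 'd': at 11  ** P4@[9:14]
pos 15 'a': at 4 (via fail)  ** P6@[15:15]
pos 16 'a': at 5  ** P1@[15:16],P6@[16:16]
pos 17 'a': at 5 (via fail)  ** P1@[16:17],P6@[17:17]
pos 18 'a': at 5 (via fail)  ** P1@[17:18],P6@[18:18]
pos 19 'a': at 5 (via fail)  ** P1@[18:19],P6@[19:19]
pos 20 'a': at 5 (via fail)  ** P1@[19:20],P6@[20:20]
pos 21 'd': at 0 (via fail)
pos 22 'a': at 4  ** P6@[22:22]
pos 23 'c': at 12  ** P5@[22:23]
pos 24 'b': at 7 (via fail)  ** P3@[23:24]
pos 25 'a': at 2 (via fail)  ** P6@[25:25]
pos 26 'a': at 5 (via fail)  ** P1@[25:26],P6@[26:26]
pos 27 'a': at 5 (via fail)  ** P1@[26:27],P6@[27:27]
pos 28 'c': at 12 (via fail)  ** P5@[27:28]
pos 29 'b': at 7 (via fail)  ** P3@[28:29]
pos 30 'a': at 2 (via fail)  ** P6@[30:30]
pos 31 'c': at 3  ** P0@[29:31],P5@[30:31]
pos 32 'c': at 6 (via fail)
pos 33 'a': at 4 (via fail)  ** P6@[33:33]
pos 34 'a': at 5  ** P1@[33:34],P6@[34:34]
pos 35 'c': at 12 (via fail)  ** P5@[34:35]
pos 36 'a': at 4 (via fail)  ** P6@[36:36]
pos 37 'c': at 12  ** P5@[36:37]
pos 38 'a': at 4 (via fail)  ** P6@[38:38]
pos 39 'c': at 12  ** P5@[38:39]
pos 40 'b': at 7 (via fail)  ** P3@[39:40]
pos 41 'd': at 0 (via fail)
pos 42 'a': at 4  ** P6@[42:42]
pos 43 'd': at 0 (via fail)
pos 44 'd': at 0
pos 45 'a': at 4  ** P6@[45:45]
pos 46 'c': at 12  ** P5@[45:46]
pos 47 'c': at 6 (via fail)
pos 48 'a': at 4 (via fail)  ** P6@[48:48]

All matches (sorted): [[1,3],[3,6],[4,1],[4,6],[7,6],[8,1],[8,6],[9,5],[10,3],[12,2],[14,4],[15,6],[16,1],[16,6],[17,1],[17,6],[18,1],[18,6],[19,1],[19,6],[20,1],[20,6],[22,6],[23,5],[24,3],[25,6],[26,1],[26,6],[27,1],[27,6],[28,5],[29,3],[30,6],[31,0],[31,5],[33,6],[34,1],[34,6],[35,5],[36,6],[37,5],[38,6],[39,5],[40,3],[42,6],[45,6],[46,5],[48,6]]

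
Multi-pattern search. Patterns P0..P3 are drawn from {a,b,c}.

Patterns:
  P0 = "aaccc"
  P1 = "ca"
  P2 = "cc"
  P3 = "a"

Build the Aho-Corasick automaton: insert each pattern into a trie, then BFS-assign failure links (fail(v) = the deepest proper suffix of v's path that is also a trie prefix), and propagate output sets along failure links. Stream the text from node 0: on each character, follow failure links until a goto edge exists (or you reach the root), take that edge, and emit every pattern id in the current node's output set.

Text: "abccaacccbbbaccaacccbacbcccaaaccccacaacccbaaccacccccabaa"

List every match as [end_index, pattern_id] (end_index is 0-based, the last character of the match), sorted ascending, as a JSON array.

Build automaton:
Trie (insert patterns):
  n0 'ε': a→1 c→6
  n1 'a': a→2  ←P3
  n2 'aa': c→3
  n3 'aac': c→4
  n4 'aacc': c→5
  n5 'aaccc': ·  ←P0
  n6 'c': a→7 c→8
  n7 'ca': ·  ←P1
  n8 'cc': ·  ←P2

BFS fail/out derivation:
  fail(1) 'a': from fail(0)=0 chase 'a': 0 ⇒ 0;  out={3}∪out(0)={3}
  fail(6) 'c': from fail(0)=0 chase 'c': 0 ⇒ 0;  out=∅∪out(0)=∅
  fail(2) 'aa': from fail(1)=0 chase 'a': 0 ⇒ 1;  out=∅∪out(1)={3}
  fail(7) 'ca': from fail(6)=0 chase 'a': 0 ⇒ 1;  out={1}∪out(1)={1,3}
  fail(8) 'cc': from fail(6)=0 chase 'c': 0 ⇒ 6;  out={2}∪out(6)={2}
  fail(3) 'aac': from fail(2)=1 chase 'c': 1→0 ⇒ 6;  out=∅∪out(6)=∅
  fail(4) 'aacc': from fail(3)=6 chase 'c': 6 ⇒ 8;  out=∅∪out(8)={2}
  fail(5) 'aaccc': from fail(4)=8 chase 'c': 8→6 ⇒ 8;  out={0}∪out(8)={0,2}

Text stream:
i=0 'a': node 0→1  emit P3@[0:0]
i=1 'b': node 1→0 (via fail)
i=2 'c': node 0→6
i=3 'c': node 6→8  emit P2@[2:3]
i=4 'a': node 8→7 (via fail)  emit P1@[3:4],P3@[4:4]
i=5 'a': node 7→2 (via fail)  emit P3@[5:5]
i=6 'c': node 2→3
i=7 'c': node 3→4  emit P2@[6:7]
i=8 'c': node 4→5  emit P0@[4:8],P2@[7:8]
i=9 'b': node 5→0 (via fail)
i=10 'b': node 0→0
i=11 'b': node 0→0
i=12 'a': node 0→1  emit P3@[12:12]
i=13 'c': node 1→6 (via fail)
i=14 'c': node 6→8  emit P2@[13:14]
i=15 'a': node 8→7 (via fail)  emit P1@[14:15],P3@[15:15]
i=16 'a': node 7→2 (via fail)  emit P3@[16:16]
i=17 'c': node 2→3
i=18 'c': node 3→4  emit P2@[17:18]
i=19 'c': node 4→5  emit P0@[15:19],P2@[18:19]
i=20 'b': node 5→0 (via fail)
i=21 'a': node 0→1  emit P3@[21:21]
i=22 'c': node 1→6 (via fail)
i=23 'b': node 6→0 (via fail)
i=24 'c': node 0→6
i=25 'c': node 6→8  emit P2@[24:25]
i=26 'c': node 8→8 (via fail)  emit P2@[25:26]
i=27 'a': node 8→7 (via fail)  emit P1@[26:27],P3@[27:27]
i=28 'a': node 7→2 (via fail)  emit P3@[28:28]
i=29 'a': node 2→2 (via fail)  emit P3@[29:29]
i=30 'c': node 2→3
i=31 'c': node 3→4  emit P2@[30:31]
i=32 'c': node 4→5  emit P0@[28:32],P2@[31:32]
i=33 'c': node 5→8 (via fail)  emit P2@[32:33]
i=34 'a': node 8→7 (via fail)  emit P1@[33:34],P3@[34:34]
i=35 'c': node 7→6 (via fail)
i=36 'a': node 6→7  emit P1@[35:36],P3@[36:36]
i=37 'a': node 7→2 (via fail)  emit P3@[37:37]
i=38 'c': node 2→3
i=39 'c': node 3→4  emit P2@[38:39]
i=40 'c': node 4→5  emit P0@[36:40],P2@[39:40]
i=41 'b': node 5→0 (via fail)
i=42 'a': node 0→1  emit P3@[42:42]
i=43 'a': node 1→2  emit P3@[43:43]
i=44 'c': node 2→3
i=45 'c': node 3→4  emit P2@[44:45]
i=46 'a': node 4→7 (via fail)  emit P1@[45:46],P3@[46:46]
i=47 'c': node 7→6 (via fail)
i=48 'c': node 6→8  emit P2@[47:48]
i=49 'c': node 8→8 (via fail)  emit P2@[48:49]
i=50 'c': node 8→8 (via fail)  emit P2@[49:50]
i=51 'c': node 8→8 (via fail)  emit P2@[50:51]
i=52 'a': node 8→7 (via fail)  emit P1@[51:52],P3@[52:52]
i=53 'b': node 7→0 (via fail)
i=54 'a': node 0→1  emit P3@[54:54]
i=55 'a': node 1→2  emit P3@[55:55]

All matches (sorted): [[0,3],[3,2],[4,1],[4,3],[5,3],[7,2],[8,0],[8,2],[12,3],[14,2],[15,1],[15,3],[16,3],[18,2],[19,0],[19,2],[21,3],[25,2],[26,2],[27,1],[27,3],[28,3],[29,3],[31,2],[32,0],[32,2],[33,2],[34,1],[34,3],[36,1],[36,3],[37,3],[39,2],[40,0],[40,2],[42,3],[43,3],[45,2],[46,1],[46,3],[48,2],[49,2],[50,2],[51,2],[52,1],[52,3],[54,3],[55,3]]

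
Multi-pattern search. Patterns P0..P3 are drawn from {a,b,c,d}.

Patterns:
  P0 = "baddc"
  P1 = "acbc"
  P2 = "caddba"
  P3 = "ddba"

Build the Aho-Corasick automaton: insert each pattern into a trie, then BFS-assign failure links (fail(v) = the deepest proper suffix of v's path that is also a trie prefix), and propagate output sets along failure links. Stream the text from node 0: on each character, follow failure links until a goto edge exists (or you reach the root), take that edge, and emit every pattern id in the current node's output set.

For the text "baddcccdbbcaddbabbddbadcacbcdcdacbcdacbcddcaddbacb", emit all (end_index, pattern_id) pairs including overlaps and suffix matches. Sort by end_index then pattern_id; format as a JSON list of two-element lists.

Construct AC machine:
Trie nodes:
  n0 'ε': a→6 b→1 c→10 d→16
  n1 'b': a→2
  n2 'ba': d→3
  n3 'bad': d→4
  n4 'badd': c→5
  n5 'baddc': ·  [P0 ends]
  n6 'a': c→7
  n7 'ac': b→8
  n8 'acb': c→9
  n9 'acbc': ·  [P1 ends]
  n10 'c': a→11
  n11 'ca': d→12
  n12 'cad': d→13
  n13 'cadd': b→14
  n14 'caddb': a→15
  n15 'caddba': ·  [P2 ends]
  n16 'd': d→17
  n17 'dd': b→18
  n18 'ddb': a→19
  n19 'ddba': ·  [P3 ends]

Failure links (BFS by depth):
  n1('b'): parent n0 fail=0; on 'b' 0 → fail=0;  out ∅∪∅=∅
  n6('a'): parent n0 fail=0; on 'a' 0 → fail=0;  out ∅∪∅=∅
  n10('c'): parent n0 fail=0; on 'c' 0 → fail=0;  out ∅∪∅=∅
  n16('d'): parent n0 fail=0; on 'd' 0 → fail=0;  out ∅∪∅=∅
  n2('ba'): parent n1 fail=0; on 'a' 0 → fail=6;  out ∅∪∅=∅
  n7('ac'): parent n6 fail=0; on 'c' 0 → fail=10;  out ∅∪∅=∅
  n11('ca'): parent n10 fail=0; on 'a' 0 → fail=6;  out ∅∪∅=∅
  n17('dd'): parent n16 fail=0; on 'd' 0 → fail=16;  out ∅∪∅=∅
  n3('bad'): parent n2 fail=6; on 'd' 6→0 → fail=16;  out ∅∪∅=∅
  n8('acb'): parent n7 fail=10; on 'b' 10→0 → fail=1;  out ∅∪∅=∅
  n12('cad'): parent n11 fail=6; on 'd' 6→0 → fail=16;  out ∅∪∅=∅
  n18('ddb'): parent n17 fail=16; on 'b' 16→0 → fail=1;  out ∅∪∅=∅
  n4('badd'): parent n3 fail=16; on 'd' 16 → fail=17;  out ∅∪∅=∅
  n9('acbc'): parent n8 fail=1; on 'c' 1→0 → fail=10;  out {1}∪∅={1}
  n13('cadd'): parent n12 fail=16; on 'd' 16 → fail=17;  out ∅∪∅=∅
  n19('ddba'): parent n18 fail=1; on 'a' 1 → fail=2;  out {3}∪∅={3}
  n5('baddc'): parent n4 fail=17; on 'c' 17→16→0 → fail=10;  out {0}∪∅={0}
  n14('caddb'): parent n13 fail=17; on 'b' 17 → fail=18;  out ∅∪∅=∅
  n15('caddba'): parent n14 fail=18; on 'a' 18 → fail=19;  out {2}∪{3}={2,3}

Text stream:
[0] read 'b'  n0⇒n1
[1] read 'a'  n1⇒n2
[2] read 'd'  n2⇒n3
[3] read 'd'  n3⇒n4
[4] read 'c'  n4⇒n5  ** P0@[0:4]
[5] read 'c'  n5⇒n10 (fail-walked)
[6] read 'c'  n10⇒n10 (fail-walked)
[7] read 'd'  n10⇒n16 (fail-walked)
[8] read 'b'  n16⇒n1 (fail-walked)
[9] read 'b'  n1⇒n1 (fail-walked)
[10] read 'c'  n1⇒n10 (fail-walked)
[11] read 'a'  n10⇒n11
[12] read 'd'  n11⇒n12
[13] read 'd'  n12⇒n13
[14] read 'b'  n13⇒n14
[15] read 'a'  n14⇒n15  ** P2@[10:15],P3@[12:15]
[16] read 'b'  n15⇒n1 (fail-walked)
[17] read 'b'  n1⇒n1 (fail-walked)
[18] read 'd'  n1⇒n16 (fail-walked)
[19] read 'd'  n16⇒n17
[20] read 'b'  n17⇒n18
[21] read 'a'  n18⇒n19  ** P3@[18:21]
[22] read 'd'  n19⇒n3 (fail-walked)
[23] read 'c'  n3⇒n10 (fail-walked)
[24] read 'a'  n10⇒n11
[25] read 'c'  n11⇒n7 (fail-walked)
[26] read 'b'  n7⇒n8
[27] read 'c'  n8⇒n9  ** P1@[24:27]
[28] read 'd'  n9⇒n16 (fail-walked)
[29] read 'c'  n16⇒n10 (fail-walked)
[30] read 'd'  n10⇒n16 (fail-walked)
[31] read 'a'  n16⇒n6 (fail-walked)
[32] read 'c'  n6⇒n7
[33] read 'b'  n7⇒n8
[34] read 'c'  n8⇒n9  ** P1@[31:34]
[35] read 'd'  n9⇒n16 (fail-walked)
[36] read 'a'  n16⇒n6 (fail-walked)
[37] read 'c'  n6⇒n7
[38] read 'b'  n7⇒n8
[39] read 'c'  n8⇒n9  ** P1@[36:39]
[40] read 'd'  n9⇒n16 (fail-walked)
[41] read 'd'  n16⇒n17
[42] read 'c'  n17⇒n10 (fail-walked)
[43] read 'a'  n10⇒n11
[44] read 'd'  n11⇒n12
[45] read 'd'  n12⇒n13
[46] read 'b'  n13⇒n14
[47] read 'a'  n14⇒n15  ** P2@[42:47],P3@[44:47]
[48] read 'c'  n15⇒n7 (fail-walked)
[49] read 'b'  n7⇒n8

All matches (sorted): [[4,0],[15,2],[15,3],[21,3],[27,1],[34,1],[39,1],[47,2],[47,3]]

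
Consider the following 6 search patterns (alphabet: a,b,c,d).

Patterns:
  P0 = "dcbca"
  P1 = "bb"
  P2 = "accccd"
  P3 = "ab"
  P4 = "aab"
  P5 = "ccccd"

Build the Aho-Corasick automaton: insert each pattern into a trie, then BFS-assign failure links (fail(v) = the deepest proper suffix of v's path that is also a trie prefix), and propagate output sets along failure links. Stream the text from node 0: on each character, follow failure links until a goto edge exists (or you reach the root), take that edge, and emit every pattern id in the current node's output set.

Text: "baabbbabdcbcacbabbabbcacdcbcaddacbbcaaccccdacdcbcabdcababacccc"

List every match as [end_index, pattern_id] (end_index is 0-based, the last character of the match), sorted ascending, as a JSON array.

Construct AC machine:
Trie (insert patterns):
  0='ε' goto a→8 b→6 c→17 d→1
  1='d' goto c→2
  2='dc' goto b→3
  3='dcb' goto c→4
  4='dcbc' goto a→5
  5='dcbca' goto ·  [P0 ends]
  6='b' goto b→7
  7='bb' goto ·  [P1 ends]
  8='a' goto a→15 b→14 c→9
  9='ac' goto c→10
  10='acc' goto c→11
  11='accc' goto c→12
  12='acccc' goto d→13
  13='accccd' goto ·  [P2 ends]
  14='ab' goto ·  [P3 ends]
  15='aa' goto b→16
  16='aab' goto ·  [P4 ends]
  17='c' goto c→18
  18='cc' goto c→19
  19='ccc' goto c→20
  20='cccc' goto d→21
  21='ccccd' goto ·  [P5 ends]

Failure links (BFS by depth):
  n1('d'): parent n0 fail=0; on 'd' 0 → fail=0;  out ∅∪∅=∅
  n6('b'): parent n0 fail=0; on 'b' 0 → fail=0;  out ∅∪∅=∅
  n8('a'): parent n0 fail=0; on 'a' 0 → fail=0;  out ∅∪∅=∅
  n17('c'): parent n0 fail=0; on 'c' 0 → fail=0;  out ∅∪∅=∅
  n2('dc'): parent n1 fail=0; on 'c' 0 → fail=17;  out ∅∪∅=∅
  n7('bb'): parent n6 fail=0; on 'b' 0 → fail=6;  out {1}∪∅={1}
  n9('ac'): parent n8 fail=0; on 'c' 0 → fail=17;  out ∅∪∅=∅
  n14('ab'): parent n8 fail=0; on 'b' 0 → fail=6;  out {3}∪∅={3}
  n15('aa'): parent n8 fail=0; on 'a' 0 → fail=8;  out ∅∪∅=∅
  n18('cc'): parent n17 fail=0; on 'c' 0 → fail=17;  out ∅∪∅=∅
  n3('dcb'): parent n2 fail=17; on 'b' 17→0 → fail=6;  out ∅∪∅=∅
  n10('acc'): parent n9 fail=17; on 'c' 17 → fail=18;  out ∅∪∅=∅
  n16('aab'): parent n15 fail=8; on 'b' 8 → fail=14;  out {4}∪{3}={3,4}
  n19('ccc'): parent n18 fail=17; on 'c' 17 → fail=18;  out ∅∪∅=∅
  n4('dcbc'): parent n3 fail=6; on 'c' 6→0 → fail=17;  out ∅∪∅=∅
  n11('accc'): parent n10 fail=18; on 'c' 18 → fail=19;  out ∅∪∅=∅
  n20('cccc'): parent n19 fail=18; on 'c' 18 → fail=19;  out ∅∪∅=∅
  n5('dcbca'): parent n4 fail=17; on 'a' 17→0 → fail=8;  out {0}∪∅={0}
  n12('acccc'): parent n11 fail=19; on 'c' 19 → fail=20;  out ∅∪∅=∅
  n21('ccccd'): parent n20 fail=19; on 'd' 19→18→17→0 → fail=1;  out {5}∪∅={5}
  n13('accccd'): parent n12 fail=20; on 'd' 20 → fail=21;  out {2}∪{5}={2,5}

Run:
i=0 'b': node 0→6
i=1 'a': node 6→8 (fail-walked)
i=2 'a': node 8→15
i=3 'b': node 15→16  ** P3@[2:3],P4@[1:3]
i=4 'b': node 16→7 (fail-walked)  ** P1@[3:4]
i=5 'b': node 7→7 (fail-walked)  ** P1@[4:5]
i=6 'a': node 7→8 (fail-walked)
i=7 'b': node 8→14  ** P3@[6:7]
i=8 'd': node 14→1 (fail-walked)
i=9 'c': node 1→2
i=10 'b': node 2→3
i=11 'c': node 3→4
i=12 'a': node 4→5  ** P0@[8:12]
i=13 'c': node 5→9 (fail-walked)
i=14 'b': node 9→6 (fail-walked)
i=15 'a': node 6→8 (fail-walked)
i=16 'b': node 8→14  ** P3@[15:16]
i=17 'b': node 14→7 (fail-walked)  ** P1@[16:17]
i=18 'a': node 7→8 (fail-walked)
i=19 'b': node 8→14  ** P3@[18:19]
i=20 'b': node 14→7 (fail-walked)  ** P1@[19:20]
i=21 'c': node 7→17 (fail-walked)
i=22 'a': node 17→8 (fail-walked)
i=23 'c': node 8→9
i=24 'd': node 9→1 (fail-walked)
i=25 'c': node 1→2
i=26 'b': node 2→3
i=27 'c': node 3→4
i=28 'a': node 4→5  ** P0@[24:28]
i=29 'd': node 5→1 (fail-walked)
i=30 'd': node 1→1 (fail-walked)
i=31 'a': node 1→8 (fail-walked)
i=32 'c': node 8→9
i=33 'b': node 9→6 (fail-walked)
i=34 'b': node 6→7  ** P1@[33:34]
i=35 'c': node 7→17 (fail-walked)
i=36 'a': node 17→8 (fail-walked)
i=37 'a': node 8→15
i=38 'c': node 15→9 (fail-walked)
i=39 'c': node 9→10
i=40 'c': node 10→11
i=41 'c': node 11→12
i=42 'd': node 12→13  ** P2@[37:42],P5@[38:42]
i=43 'a': node 13→8 (fail-walked)
i=44 'c': node 8→9
i=45 'd': node 9→1 (fail-walked)
i=46 'c': node 1→2
i=47 'b': node 2→3
i=48 'c': node 3→4
i=49 'a': node 4→5  ** P0@[45:49]
i=50 'b': node 5→14 (fail-walked)  ** P3@[49:50]
i=51 'd': node 14→1 (fail-walked)
i=52 'c': node 1→2
i=53 'a': node 2→8 (fail-walked)
i=54 'b': node 8→14  ** P3@[53:54]
i=55 'a': node 14→8 (fail-walked)
i=56 'b': node 8→14  ** P3@[55:56]
i=57 'a': node 14→8 (fail-walked)
i=58 'c': node 8→9
i=59 'c': node 9→10
i=60 'c': node 10→11
i=61 'c': node 11→12

Matches: [[3,3],[3,4],[4,1],[5,1],[7,3],[12,0],[16,3],[17,1],[19,3],[20,1],[28,0],[34,1],[42,2],[42,5],[49,0],[50,3],[54,3],[56,3]]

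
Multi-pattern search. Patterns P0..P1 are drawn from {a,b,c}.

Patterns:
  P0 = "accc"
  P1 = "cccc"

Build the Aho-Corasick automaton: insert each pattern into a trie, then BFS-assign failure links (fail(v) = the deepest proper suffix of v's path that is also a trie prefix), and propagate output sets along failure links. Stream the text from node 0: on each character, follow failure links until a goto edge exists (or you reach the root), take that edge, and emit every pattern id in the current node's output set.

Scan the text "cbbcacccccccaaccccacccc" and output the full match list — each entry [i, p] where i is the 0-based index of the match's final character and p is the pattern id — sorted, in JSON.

Construct AC machine:
Trie (insert patterns):
  n0 'ε': a→1 c→5
  n1 'a': c→2
  n2 'ac': c→3
  n3 'acc': c→4
  n4 'accc': ·  ←P0
  n5 'c': c→6
  n6 'cc': c→7
  n7 'ccc': c→8
  n8 'cccc': ·  ←P1

Failure links (BFS by depth):
  n1('a'): parent n0 fail=0; on 'a' 0 → fail=0;  out ∅∪∅=∅
  n5('c'): parent n0 fail=0; on 'c' 0 → fail=0;  out ∅∪∅=∅
  n2('ac'): parent n1 fail=0; on 'c' 0 → fail=5;  out ∅∪∅=∅
  n6('cc'): parent n5 fail=0; on 'c' 0 → fail=5;  out ∅∪∅=∅
  n3('acc'): parent n2 fail=5; on 'c' 5 → fail=6;  out ∅∪∅=∅
  n7('ccc'): parent n6 fail=5; on 'c' 5 → fail=6;  out ∅∪∅=∅
  n4('accc'): parent n3 fail=6; on 'c' 6 → fail=7;  out {0}∪∅={0}
  n8('cccc'): parent n7 fail=6; on 'c' 6 → fail=7;  out {1}∪∅={1}

Run:
[0] read 'c'  n0⇒n5
[1] read 'b'  n5⇒n0 ·f
[2] read 'b'  n0⇒n0
[3] read 'c'  n0⇒n5
[4] read 'a'  n5⇒n1 ·f
[5] read 'c'  n1⇒n2
[6] read 'c'  n2⇒n3
[7] read 'c'  n3⇒n4  emit P0@[4:7]
[8] read 'c'  n4⇒n8 ·f  emit P1@[5:8]
[9] read 'c'  n8⇒n8 ·f  emit P1@[6:9]
[10] read 'c'  n8⇒n8 ·f  emit P1@[7:10]
[11] read 'c'  n8⇒n8 ·f  emit P1@[8:11]
[12] read 'a'  n8⇒n1 ·f
[13] read 'a'  n1⇒n1 ·f
[14] read 'c'  n1⇒n2
[15] read 'c'  n2⇒n3
[16] read 'c'  n3⇒n4  emit P0@[13:16]
[17] read 'c'  n4⇒n8 ·f  emit P1@[14:17]
[18] read 'a'  n8⇒n1 ·f
[19] read 'c'  n1⇒n2
[20] read 'c'  n2⇒n3
[21] read 'c'  n3⇒n4  emit P0@[18:21]
[22] read 'c'  n4⇒n8 ·f  emit P1@[19:22]

Matches: [[7,0],[8,1],[9,1],[10,1],[11,1],[16,0],[17,1],[21,0],[22,1]]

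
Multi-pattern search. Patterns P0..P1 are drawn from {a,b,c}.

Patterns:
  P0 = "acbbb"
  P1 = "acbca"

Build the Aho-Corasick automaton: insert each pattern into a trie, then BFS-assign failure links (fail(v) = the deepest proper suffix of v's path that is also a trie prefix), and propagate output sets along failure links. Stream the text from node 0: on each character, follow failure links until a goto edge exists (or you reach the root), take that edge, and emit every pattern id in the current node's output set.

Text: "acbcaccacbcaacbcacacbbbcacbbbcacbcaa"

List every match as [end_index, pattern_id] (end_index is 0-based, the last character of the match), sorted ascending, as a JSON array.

Build:
Trie nodes:
  n0 'ε': a→1
  n1 'a': c→2
  n2 'ac': b→3
  n3 'acb': b→4 c→6
  n4 'acbb': b→5
  n5 'acbbb': ·  [P0 ends]
  n6 'acbc': a→7
  n7 'acbca': ·  [P1 ends]

Failure links (BFS by depth):
  n1('a'): parent n0 fail=0; on 'a' 0 → fail=0;  out ∅∪∅=∅
  n2('ac'): parent n1 fail=0; on 'c' 0 → fail=0;  out ∅∪∅=∅
  n3('acb'): parent n2 fail=0; on 'b' 0 → fail=0;  out ∅∪∅=∅
  n4('acbb'): parent n3 fail=0; on 'b' 0 → fail=0;  out ∅∪∅=∅
  n6('acbc'): parent n3 fail=0; on 'c' 0 → fail=0;  out ∅∪∅=∅
  n5('acbbb'): parent n4 fail=0; on 'b' 0 → fail=0;  out {0}∪∅={0}
  n7('acbca'): parent n6 fail=0; on 'a' 0 → fail=1;  out {1}∪∅={1}

Scan:
[0] read 'a'  n0⇒n1
[1] read 'c'  n1⇒n2
[2] read 'b'  n2⇒n3
[3] read 'c'  n3⇒n6
[4] read 'a'  n6⇒n7  ** P1@[0:4]
[5] read 'c'  n7⇒n2 (fail-walked)
[6] read 'c'  n2⇒n0 (fail-walked)
[7] read 'a'  n0⇒n1
[8] read 'c'  n1⇒n2
[9] read 'b'  n2⇒n3
[10] read 'c'  n3⇒n6
[11] read 'a'  n6⇒n7  ** P1@[7:11]
[12] read 'a'  n7⇒n1 (fail-walked)
[13] read 'c'  n1⇒n2
[14] read 'b'  n2⇒n3
[15] read 'c'  n3⇒n6
[16] read 'a'  n6⇒n7  ** P1@[12:16]
[17] read 'c'  n7⇒n2 (fail-walked)
[18] read 'a'  n2⇒n1 (fail-walked)
[19] read 'c'  n1⇒n2
[20] read 'b'  n2⇒n3
[21] read 'b'  n3⇒n4
[22] read 'b'  n4⇒n5  ** P0@[18:22]
[23] read 'c'  n5⇒n0 (fail-walked)
[24] read 'a'  n0⇒n1
[25] read 'c'  n1⇒n2
[26] read 'b'  n2⇒n3
[27] read 'b'  n3⇒n4
[28] read 'b'  n4⇒n5  ** P0@[24:28]
[29] read 'c'  n5⇒n0 (fail-walked)
[30] read 'a'  n0⇒n1
[31] read 'c'  n1⇒n2
[32] read 'b'  n2⇒n3
[33] read 'c'  n3⇒n6
[34] read 'a'  n6⇒n7  ** P1@[30:34]
[35] read 'a'  n7⇒n1 (fail-walked)

Matches: [[4,1],[11,1],[16,1],[22,0],[28,0],[34,1]]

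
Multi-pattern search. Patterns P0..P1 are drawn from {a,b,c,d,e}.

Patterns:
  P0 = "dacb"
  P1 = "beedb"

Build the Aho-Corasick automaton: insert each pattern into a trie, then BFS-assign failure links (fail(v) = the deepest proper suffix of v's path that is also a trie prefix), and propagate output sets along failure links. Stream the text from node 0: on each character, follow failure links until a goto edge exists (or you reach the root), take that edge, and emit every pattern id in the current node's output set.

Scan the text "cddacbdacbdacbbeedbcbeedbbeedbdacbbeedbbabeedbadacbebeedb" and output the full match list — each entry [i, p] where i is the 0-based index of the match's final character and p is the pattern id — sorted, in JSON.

Construct AC machine:
Trie nodes:
  n0 'ε': b→5 d→1
  n1 'd': a→2
  n2 'da': c→3
  n3 'dac': b→4
  n4 'dacb': ·  [P0 ends]
  n5 'b': e→6
  n6 'be': e→7
  n7 'bee': d→8
  n8 'beed': b→9
  n9 'beedb': ·  [P1 ends]

Failure links (BFS by depth):
  fail(1) 'd': from fail(0)=0 chase 'd': 0 ⇒ 0;  out=∅∪out(0)=∅
  fail(5) 'b': from fail(0)=0 chase 'b': 0 ⇒ 0;  out=∅∪out(0)=∅
  fail(2) 'da': from fail(1)=0 chase 'a': 0 ⇒ 0;  out=∅∪out(0)=∅
  fail(6) 'be': from fail(5)=0 chase 'e': 0 ⇒ 0;  out=∅∪out(0)=∅
  fail(3) 'dac': from fail(2)=0 chase 'c': 0 ⇒ 0;  out=∅∪out(0)=∅
  fail(7) 'bee': from fail(6)=0 chase 'e': 0 ⇒ 0;  out=∅∪out(0)=∅
  fail(4) 'dacb': from fail(3)=0 chase 'b': 0 ⇒ 5;  out={0}∪out(5)={0}
  fail(8) 'beed': from fail(7)=0 chase 'd': 0 ⇒ 1;  out=∅∪out(1)=∅
  fail(9) 'beedb': from fail(8)=1 chase 'b': 1→0 ⇒ 5;  out={1}∪out(5)={1}

Run:
pos 0 'c': at 0
pos 1 'd': at 1
pos 2 'd': at 1 ·f
pos 3 'a': at 2
pos 4 'c': at 3
pos 5 'b': at 4  emit P0@[2:5]
pos 6 'd': at 1 ·f
pos 7 'a': at 2
pos 8 'c': at 3
pos 9 'b': at 4  emit P0@[6:9]
pos 10 'd': at 1 ·f
pos 11 'a': at 2
pos 12 'c': at 3
pos 13 'b': at 4  emit P0@[10:13]
pos 14 'b': at 5 ·f
pos 15 'e': at 6
pos 16 'e': at 7
pos 17 'd': at 8
pos 18 'b': at 9  emit P1@[14:18]
pos 19 'c': at 0 ·f
pos 20 'b': at 5
pos 21 'e': at 6
pos 22 'e': at 7
pos 23 'd': at 8
pos 24 'b': at 9  emit P1@[20:24]
pos 25 'b': at 5 ·f
pos 26 'e': at 6
pos 27 'e': at 7
pos 28 'd': at 8
pos 29 'b': at 9  emit P1@[25:29]
pos 30 'd': at 1 ·f
pos 31 'a': at 2
pos 32 'c': at 3
pos 33 'b': at 4  emit P0@[30:33]
pos 34 'b': at 5 ·f
pos 35 'e': at 6
pos 36 'e': at 7
pos 37 'd': at 8
pos 38 'b': at 9  emit P1@[34:38]
pos 39 'b': at 5 ·f
pos 40 'a': at 0 ·f
pos 41 'b': at 5
pos 42 'e': at 6
pos 43 'e': at 7
pos 44 'd': at 8
pos 45 'b': at 9  emit P1@[41:45]
pos 46 'a': at 0 ·f
pos 47 'd': at 1
pos 48 'a': at 2
pos 49 'c': at 3
pos 50 'b': at 4  emit P0@[47:50]
pos 51 'e': at 6 ·f
pos 52 'b': at 5 ·f
pos 53 'e': at 6
pos 54 'e': at 7
pos 55 'd': at 8
pos 56 'b': at 9  emit P1@[52:56]

Matches: [[5,0],[9,0],[13,0],[18,1],[24,1],[29,1],[33,0],[38,1],[45,1],[50,0],[56,1]]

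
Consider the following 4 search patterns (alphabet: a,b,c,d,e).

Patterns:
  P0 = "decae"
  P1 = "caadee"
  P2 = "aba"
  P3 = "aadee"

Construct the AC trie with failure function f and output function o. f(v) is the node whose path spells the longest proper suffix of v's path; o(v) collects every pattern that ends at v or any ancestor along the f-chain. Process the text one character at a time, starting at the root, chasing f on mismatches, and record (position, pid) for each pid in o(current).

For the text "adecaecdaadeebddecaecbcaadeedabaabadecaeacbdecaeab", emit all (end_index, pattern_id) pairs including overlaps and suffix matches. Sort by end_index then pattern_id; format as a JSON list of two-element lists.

Build automaton:
Trie nodes:
  0='ε' goto a→12 c→6 d→1
  1='d' goto e→2
  2='de' goto c→3
  3='dec' goto a→4
  4='deca' goto e→5
  5='decae' goto ·  ←P0
  6='c' goto a→7
  7='ca' goto a→8
  8='caa' goto d→9
  9='caad' goto e→10
  10='caade' goto e→11
  11='caadee' goto ·  ←P1
  12='a' goto a→15 b→13
  13='ab' goto a→14
  14='aba' goto ·  ←P2
  15='aa' goto d→16
  16='aad' goto e→17
  17='aade' goto e→18
  18='aadee' goto ·  ←P3

Failure links (BFS by depth):
  n1('d'): parent n0 fail=0; on 'd' 0 → fail=0;  out ∅∪∅=∅
  n6('c'): parent n0 fail=0; on 'c' 0 → fail=0;  out ∅∪∅=∅
  n12('a'): parent n0 fail=0; on 'a' 0 → fail=0;  out ∅∪∅=∅
  n2('de'): parent n1 fail=0; on 'e' 0 → fail=0;  out ∅∪∅=∅
  n7('ca'): parent n6 fail=0; on 'a' 0 → fail=12;  out ∅∪∅=∅
  n13('ab'): parent n12 fail=0; on 'b' 0 → fail=0;  out ∅∪∅=∅
  n15('aa'): parent n12 fail=0; on 'a' 0 → fail=12;  out ∅∪∅=∅
  n3('dec'): parent n2 fail=0; on 'c' 0 → fail=6;  out ∅∪∅=∅
  n8('caa'): parent n7 fail=12; on 'a' 12 → fail=15;  out ∅∪∅=∅
  n14('aba'): parent n13 fail=0; on 'a' 0 → fail=12;  out {2}∪∅={2}
  n16('aad'): parent n15 fail=12; on 'd' 12→0 → fail=1;  out ∅∪∅=∅
  n4('deca'): parent n3 fail=6; on 'a' 6 → fail=7;  out ∅∪∅=∅
  n9('caad'): parent n8 fail=15; on 'd' 15 → fail=16;  out ∅∪∅=∅
  n17('aade'): parent n16 fail=1; on 'e' 1 → fail=2;  out ∅∪∅=∅
  n5('decae'): parent n4 fail=7; on 'e' 7→12→0 → fail=0;  out {0}∪∅={0}
  n10('caade'): parent n9 fail=16; on 'e' 16 → fail=17;  out ∅∪∅=∅
  n18('aadee'): parent n17 fail=2; on 'e' 2→0 → fail=0;  out {3}∪∅={3}
  n11('caadee'): parent n10 fail=17; on 'e' 17 → fail=18;  out {1}∪{3}={1,3}

Text stream:
pos 0 'a': at 12
pos 1 'd': at 1 ·f
pos 2 'e': at 2
pos 3 'c': at 3
pos 4 'a': at 4
pos 5 'e': at 5  → match P0@[1:5]
pos 6 'c': at 6 ·f
pos 7 'd': at 1 ·f
pos 8 'a': at 12 ·f
pos 9 'a': at 15
pos 10 'd': at 16
pos 11 'e': at 17
pos 12 'e': at 18  → match P3@[8:12]
pos 13 'b': at 0 ·f
pos 14 'd': at 1
pos 15 'd': at 1 ·f
pos 16 'e': at 2
pos 17 'c': at 3
pos 18 'a': at 4
pos 19 'e': at 5  → match P0@[15:19]
pos 20 'c': at 6 ·f
pos 21 'b': at 0 ·f
pos 22 'c': at 6
pos 23 'a': at 7
pos 24 'a': at 8
pos 25 'd': at 9
pos 26 'e': at 10
pos 27 'e': at 11  → match P1@[22:27],P3@[23:27]
pos 28 'd': at 1 ·f
pos 29 'a': at 12 ·f
pos 30 'b': at 13
pos 31 'a': at 14  → match P2@[29:31]
pos 32 'a': at 15 ·f
pos 33 'b': at 13 ·f
pos 34 'a': at 14  → match P2@[32:34]
pos 35 'd': at 1 ·f
pos 36 'e': at 2
pos 37 'c': at 3
pos 38 'a': at 4
pos 39 'e': at 5  → match P0@[35:39]
pos 40 'a': at 12 ·f
pos 41 'c': at 6 ·f
pos 42 'b': at 0 ·f
pos 43 'd': at 1
pos 44 'e': at 2
pos 45 'c': at 3
pos 46 'a': at 4
pos 47 'e': at 5  → match P0@[43:47]
pos 48 'a': at 12 ·f
pos 49 'b': at 13

Result: [[5,0],[12,3],[19,0],[27,1],[27,3],[31,2],[34,2],[39,0],[47,0]]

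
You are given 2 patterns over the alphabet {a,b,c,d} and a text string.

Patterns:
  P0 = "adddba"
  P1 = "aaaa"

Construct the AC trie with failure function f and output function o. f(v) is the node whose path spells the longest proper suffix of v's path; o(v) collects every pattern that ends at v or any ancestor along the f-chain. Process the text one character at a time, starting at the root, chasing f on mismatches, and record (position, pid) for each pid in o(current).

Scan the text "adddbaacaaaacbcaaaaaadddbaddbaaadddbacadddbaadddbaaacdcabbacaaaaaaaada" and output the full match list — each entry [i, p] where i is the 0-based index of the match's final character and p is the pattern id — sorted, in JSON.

Build automaton:
Trie nodes:
  n0 'ε': a→1
  n1 'a': a→7 d→2
  n2 'ad': d→3
  n3 'add': d→4
  n4 'addd': b→5
  n5 'adddb': a→6
  n6 'adddba': ·  [P0 ends]
  n7 'aa': a→8
  n8 'aaa': a→9
  n9 'aaaa': ·  [P1 ends]

BFS fail/out derivation:
  fail(1) 'a': from fail(0)=0 chase 'a': 0 ⇒ 0;  out=∅∪out(0)=∅
  fail(2) 'ad': from fail(1)=0 chase 'd': 0 ⇒ 0;  out=∅∪out(0)=∅
  fail(7) 'aa': from fail(1)=0 chase 'a': 0 ⇒ 1;  out=∅∪out(1)=∅
  fail(3) 'add': from fail(2)=0 chase 'd': 0 ⇒ 0;  out=∅∪out(0)=∅
  fail(8) 'aaa': from fail(7)=1 chase 'a': 1 ⇒ 7;  out=∅∪out(7)=∅
  fail(4) 'addd': from fail(3)=0 chase 'd': 0 ⇒ 0;  out=∅∪out(0)=∅
  fail(9) 'aaaa': from fail(8)=7 chase 'a': 7 ⇒ 8;  out={1}∪out(8)={1}
  fail(5) 'adddb': from fail(4)=0 chase 'b': 0 ⇒ 0;  out=∅∪out(0)=∅
  fail(6) 'adddba': from fail(5)=0 chase 'a': 0 ⇒ 1;  out={0}∪out(1)={0}

Run:
i=0 'a': node 0→1
i=1 'd': node 1→2
i=2 'd': node 2→3
i=3 'd': node 3→4
i=4 'b': node 4→5
i=5 'a': node 5→6  → match P0@[0:5]
i=6 'a': node 6→7 ·f
i=7 'c': node 7→0 ·f
i=8 'a': node 0→1
i=9 'a': node 1→7
i=10 'a': node 7→8
i=11 'a': node 8→9  → match P1@[8:11]
i=12 'c': node 9→0 ·f
i=13 'b': node 0→0
i=14 'c': node 0→0
i=15 'a': node 0→1
i=16 'a': node 1→7
i=17 'a': node 7→8
i=18 'a': node 8→9  → match P1@[15:18]
i=19 'a': node 9→9 ·f  → match P1@[16:19]
i=20 'a': node 9→9 ·f  → match P1@[17:20]
i=21 'd': node 9→2 ·f
i=22 'd': node 2→3
i=23 'd': node 3→4
i=24 'b': node 4→5
i=25 'a': node 5→6  → match P0@[20:25]
i=26 'd': node 6→2 ·f
i=27 'd': node 2→3
i=28 'b': node 3→0 ·f
i=29 'a': node 0→1
i=30 'a': node 1→7
i=31 'a': node 7→8
i=32 'd': node 8→2 ·f
i=33 'd': node 2→3
i=34 'd': node 3→4
i=35 'b': node 4→5
i=36 'a': node 5→6  → match P0@[31:36]
i=37 'c': node 6→0 ·f
i=38 'a': node 0→1
i=39 'd': node 1→2
i=40 'd': node 2→3
i=41 'd': node 3→4
i=42 'b': node 4→5
i=43 'a': node 5→6  → match P0@[38:43]
i=44 'a': node 6→7 ·f
i=45 'd': node 7→2 ·f
i=46 'd': node 2→3
i=47 'd': node 3→4
i=48 'b': node 4→5
i=49 'a': node 5→6  → match P0@[44:49]
i=50 'a': node 6→7 ·f
i=51 'a': node 7→8
i=52 'c': node 8→0 ·f
i=53 'd': node 0→0
i=54 'c': node 0→0
i=55 'a': node 0→1
i=56 'b': node 1→0 ·f
i=57 'b': node 0→0
i=58 'a': node 0→1
i=59 'c': node 1→0 ·f
i=60 'a': node 0→1
i=61 'a': node 1→7
i=62 'a': node 7→8
i=63 'a': node 8→9  → match P1@[60:63]
i=64 'a': node 9→9 ·f  → match P1@[61:64]
i=65 'a': node 9→9 ·f  → match P1@[62:65]
i=66 'a': node 9→9 ·f  → match P1@[63:66]
i=67 'a': node 9→9 ·f  → match P1@[64:67]
i=68 'd': node 9→2 ·f
i=69 'a': node 2→1 ·f

Matches: [[5,0],[11,1],[18,1],[19,1],[20,1],[25,0],[36,0],[43,0],[49,0],[63,1],[64,1],[65,1],[66,1],[67,1]]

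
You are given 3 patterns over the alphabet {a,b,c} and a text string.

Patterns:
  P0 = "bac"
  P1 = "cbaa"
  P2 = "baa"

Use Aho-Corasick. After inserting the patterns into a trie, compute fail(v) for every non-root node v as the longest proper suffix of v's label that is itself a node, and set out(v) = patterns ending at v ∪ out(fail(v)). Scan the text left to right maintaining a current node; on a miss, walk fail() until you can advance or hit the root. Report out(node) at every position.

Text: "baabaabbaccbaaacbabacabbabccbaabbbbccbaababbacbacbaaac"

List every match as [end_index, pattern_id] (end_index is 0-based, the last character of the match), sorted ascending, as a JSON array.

Build automaton:
Trie (insert patterns):
  0='ε' goto b→1 c→4
  1='b' goto a→2
  2='ba' goto a→8 c→3
  3='bac' goto ·  ←P0
  4='c' goto b→5
  5='cb' goto a→6
  6='cba' goto a→7
  7='cbaa' goto ·  ←P1
  8='baa' goto ·  ←P2

BFS fail/out derivation:
  n1('b'): parent n0 fail=0; on 'b' 0 → fail=0;  out ∅∪∅=∅
  n4('c'): parent n0 fail=0; on 'c' 0 → fail=0;  out ∅∪∅=∅
  n2('ba'): parent n1 fail=0; on 'a' 0 → fail=0;  out ∅∪∅=∅
  n5('cb'): parent n4 fail=0; on 'b' 0 → fail=1;  out ∅∪∅=∅
  n3('bac'): parent n2 fail=0; on 'c' 0 → fail=4;  out {0}∪∅={0}
  n6('cba'): parent n5 fail=1; on 'a' 1 → fail=2;  out ∅∪∅=∅
  n8('baa'): parent n2 fail=0; on 'a' 0 → fail=0;  out {2}∪∅={2}
  n7('cbaa'): parent n6 fail=2; on 'a' 2 → fail=8;  out {1}∪{2}={1,2}

Scan:
[0] read 'b'  n0⇒n1
[1] read 'a'  n1⇒n2
[2] read 'a'  n2⇒n8  ** P2@[0:2]
[3] read 'b'  n8⇒n1 (fail-walked)
[4] read 'a'  n1⇒n2
[5] read 'a'  n2⇒n8  ** P2@[3:5]
[6] read 'b'  n8⇒n1 (fail-walked)
[7] read 'b'  n1⇒n1 (fail-walked)
[8] read 'a'  n1⇒n2
[9] read 'c'  n2⇒n3  ** P0@[7:9]
[10] read 'c'  n3⇒n4 (fail-walked)
[11] read 'b'  n4⇒n5
[12] read 'a'  n5⇒n6
[13] read 'a'  n6⇒n7  ** P1@[10:13],P2@[11:13]
[14] read 'a'  n7⇒n0 (fail-walked)
[15] read 'c'  n0⇒n4
[16] read 'b'  n4⇒n5
[17] read 'a'  n5⇒n6
[18] read 'b'  n6⇒n1 (fail-walked)
[19] read 'a'  n1⇒n2
[20] read 'c'  n2⇒n3  ** P0@[18:20]
[21] read 'a'  n3⇒n0 (fail-walked)
[22] read 'b'  n0⇒n1
[23] read 'b'  n1⇒n1 (fail-walked)
[24] read 'a'  n1⇒n2
[25] read 'b'  n2⇒n1 (fail-walked)
[26] read 'c'  n1⇒n4 (fail-walked)
[27] read 'c'  n4⇒n4 (fail-walked)
[28] read 'b'  n4⇒n5
[29] read 'a'  n5⇒n6
[30] read 'a'  n6⇒n7  ** P1@[27:30],P2@[28:30]
[31] read 'b'  n7⇒n1 (fail-walked)
[32] read 'b'  n1⇒n1 (fail-walked)
[33] read 'b'  n1⇒n1 (fail-walked)
[34] read 'b'  n1⇒n1 (fail-walked)
[35] read 'c'  n1⇒n4 (fail-walked)
[36] read 'c'  n4⇒n4 (fail-walked)
[37] read 'b'  n4⇒n5
[38] read 'a'  n5⇒n6
[39] read 'a'  n6⇒n7  ** P1@[36:39],P2@[37:39]
[40] read 'b'  n7⇒n1 (fail-walked)
[41] read 'a'  n1⇒n2
[42] read 'b'  n2⇒n1 (fail-walked)
[43] read 'b'  n1⇒n1 (fail-walked)
[44] read 'a'  n1⇒n2
[45] read 'c'  n2⇒n3  ** P0@[43:45]
[46] read 'b'  n3⇒n5 (fail-walked)
[47] read 'a'  n5⇒n6
[48] read 'c'  n6⇒n3 (fail-walked)  ** P0@[46:48]
[49] read 'b'  n3⇒n5 (fail-walked)
[50] read 'a'  n5⇒n6
[51] read 'a'  n6⇒n7  ** P1@[48:51],P2@[49:51]
[52] read 'a'  n7⇒n0 (fail-walked)
[53] read 'c'  n0⇒n4

Matches: [[2,2],[5,2],[9,0],[13,1],[13,2],[20,0],[30,1],[30,2],[39,1],[39,2],[45,0],[48,0],[51,1],[51,2]]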